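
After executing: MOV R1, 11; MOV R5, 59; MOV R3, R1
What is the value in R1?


Register state trace:
  MOV R1, 11  → R1 = 11
  MOV R5, 59  → R5 = 59
  MOV R3, R1  → R3 = 11
Final: R1 = 11

11


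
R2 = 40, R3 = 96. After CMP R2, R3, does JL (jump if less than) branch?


Trace:
  R2 = 40, R3 = 96
  CMP R2, R3  → compares 40 vs 96
  JL checks: is 40 less than 96?
  40 < 96, so condition is true
Branch taken: Yes

Yes


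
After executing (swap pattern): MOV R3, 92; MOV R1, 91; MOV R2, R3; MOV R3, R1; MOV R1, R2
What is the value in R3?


Register state trace (swap pattern):
  MOV R3, 92  → R3 = 92
  MOV R1, 91  → R1 = 91
  MOV R2, R3  → R2 = 92  (save R3)
  MOV R3, R1  → R3 = 91  (R3 gets R1's value)
  MOV R1, R2  → R1 = 92  (R1 gets saved value)
Final: R3 = 91

91


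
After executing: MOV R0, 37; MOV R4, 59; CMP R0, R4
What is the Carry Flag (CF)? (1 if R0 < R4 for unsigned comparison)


Register state trace:
  MOV R0, 37  → R0 = 37
  MOV R4, 59  → R4 = 59
  CMP R0, R4  → unsigned 37 - 59: borrow occurs
  37 < 59, so CF = 1
CF = 1

1


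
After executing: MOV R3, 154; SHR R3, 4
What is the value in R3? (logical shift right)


Register state trace:
  MOV R3, 154  → R3 = 154
  SHR R3, 4  → R3 = 154 >> 4 = 154 // 2^4 = 9
Final: R3 = 9

9


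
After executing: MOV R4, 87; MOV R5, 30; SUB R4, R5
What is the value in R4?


Register state trace:
  MOV R4, 87  → R4 = 87
  MOV R5, 30  → R5 = 30
  SUB R4, R5  → R4 = 87 - 30 = 57
Final: R4 = 57

57


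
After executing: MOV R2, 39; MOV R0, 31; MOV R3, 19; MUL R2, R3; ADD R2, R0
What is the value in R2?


Register state trace:
  MOV R2, 39  → R2 = 39
  MOV R0, 31  → R0 = 31
  MOV R3, 19  → R3 = 19
  MUL R2, R3  → R2 = 39 * 19 = 741
  ADD R2, R0  → R2 = 741 + 31 = 772
Final: R2 = 772

772


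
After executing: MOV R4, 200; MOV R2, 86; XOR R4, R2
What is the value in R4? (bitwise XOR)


Register state trace:
  MOV R4, 200  → R4 = 200 (0b11001000)
  MOV R2, 86  → R2 = 86 (0b01010110)
  XOR R4, R2  → R4 = 200 XOR 86 = 158 (0b10011110)
Final: R4 = 158

158


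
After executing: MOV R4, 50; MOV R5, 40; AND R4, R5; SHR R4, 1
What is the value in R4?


Register state trace:
  MOV R4, 50  → R4 = 50 (0b00110010)
  MOV R5, 40  → R5 = 40 (0b00101000)
  AND R4, R5  → R4 = 50 AND 40 = 32 (0b00100000)
  SHR R4, 1  → R4 = 32 >> 1 = 16
Final: R4 = 16

16


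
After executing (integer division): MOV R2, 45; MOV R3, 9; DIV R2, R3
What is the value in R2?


Register state trace:
  MOV R2, 45  → R2 = 45
  MOV R3, 9  → R3 = 9
  DIV R2, R3  → R2 = 45 // 9 = 5
Final: R2 = 5

5


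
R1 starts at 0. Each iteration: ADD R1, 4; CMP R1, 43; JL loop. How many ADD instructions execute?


Loop trace (R1 starts at 0, target 43, step 4):
  ADD #1: R1 = 0 + 4 = 4  → 4 < 43, loop
  ADD #2: R1 = 4 + 4 = 8  → 8 < 43, loop
  ADD #3: R1 = 8 + 4 = 12  → 12 < 43, loop
  ADD #4: R1 = 12 + 4 = 16  → 16 < 43, loop
  ADD #5: R1 = 16 + 4 = 20  → 20 < 43, loop
  ADD #6: R1 = 20 + 4 = 24  → 24 < 43, loop
  ADD #7: R1 = 24 + 4 = 28  → 28 < 43, loop
  ADD #8: R1 = 28 + 4 = 32  → 32 < 43, loop
  ADD #9: R1 = 32 + 4 = 36  → 36 < 43, loop
  ADD #10: R1 = 36 + 4 = 40  → 40 < 43, loop
  ADD #11: R1 = 40 + 4 = 44  → 44 >= 43, exit
Total ADD instructions: 11

11


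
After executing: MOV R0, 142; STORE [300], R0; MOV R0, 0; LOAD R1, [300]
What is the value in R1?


Register and memory trace:
  MOV R0, 142  → R0 = 142
  STORE [300], R0  → mem[300] = 142
  MOV R0, 0  → R0 = 0
  LOAD R1, [300]  → R1 = mem[300] = 142
Final: R1 = 142

142


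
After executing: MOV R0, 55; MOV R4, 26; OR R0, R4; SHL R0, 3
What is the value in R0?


Register state trace:
  MOV R0, 55  → R0 = 55 (0b00110111)
  MOV R4, 26  → R4 = 26 (0b00011010)
  OR R0, R4  → R0 = 55 OR 26 = 63 (0b00111111)
  SHL R0, 3  → R0 = 63 << 3 = 504
Final: R0 = 504

504


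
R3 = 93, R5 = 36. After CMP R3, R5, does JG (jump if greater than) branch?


Trace:
  R3 = 93, R5 = 36
  CMP R3, R5  → compares 93 vs 36
  JG checks: is 93 greater than 36?
  93 > 36, so condition is true
Branch taken: Yes

Yes


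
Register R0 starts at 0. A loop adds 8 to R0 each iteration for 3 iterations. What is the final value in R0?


Starting value: R0 = 0
  Iter 1: R0 = 0 + 8 = 8
  Iter 2: R0 = 8 + 8 = 16
  Iter 3: R0 = 16 + 8 = 24
Final: R0 = 24

24


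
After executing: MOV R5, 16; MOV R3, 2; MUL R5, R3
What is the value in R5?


Register state trace:
  MOV R5, 16  → R5 = 16
  MOV R3, 2  → R3 = 2
  MUL R5, R3  → R5 = 16 * 2 = 32
Final: R5 = 32

32


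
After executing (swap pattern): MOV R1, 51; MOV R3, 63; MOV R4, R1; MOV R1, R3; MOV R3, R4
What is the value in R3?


Register state trace (swap pattern):
  MOV R1, 51  → R1 = 51
  MOV R3, 63  → R3 = 63
  MOV R4, R1  → R4 = 51  (save R1)
  MOV R1, R3  → R1 = 63  (R1 gets R3's value)
  MOV R3, R4  → R3 = 51  (R3 gets saved value)
Final: R3 = 51

51


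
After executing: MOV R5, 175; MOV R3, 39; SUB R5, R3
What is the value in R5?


Register state trace:
  MOV R5, 175  → R5 = 175
  MOV R3, 39  → R3 = 39
  SUB R5, R3  → R5 = 175 - 39 = 136
Final: R5 = 136

136


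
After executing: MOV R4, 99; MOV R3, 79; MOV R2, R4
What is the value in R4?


Register state trace:
  MOV R4, 99  → R4 = 99
  MOV R3, 79  → R3 = 79
  MOV R2, R4  → R2 = 99
Final: R4 = 99

99


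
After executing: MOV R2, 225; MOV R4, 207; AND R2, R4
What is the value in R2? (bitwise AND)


Register state trace:
  MOV R2, 225  → R2 = 225 (0b11100001)
  MOV R4, 207  → R4 = 207 (0b11001111)
  AND R2, R4  → R2 = 225 AND 207 = 193 (0b11000001)
Final: R2 = 193

193


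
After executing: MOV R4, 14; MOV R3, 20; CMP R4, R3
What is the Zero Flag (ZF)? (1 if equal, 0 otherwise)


Register state trace:
  MOV R4, 14  → R4 = 14
  MOV R3, 20  → R3 = 20
  CMP R4, R3  → computes 14 - 20 = -6
  Result is nonzero, so values are not equal
ZF = 0

0


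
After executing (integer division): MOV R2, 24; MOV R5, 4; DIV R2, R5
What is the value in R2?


Register state trace:
  MOV R2, 24  → R2 = 24
  MOV R5, 4  → R5 = 4
  DIV R2, R5  → R2 = 24 // 4 = 6
Final: R2 = 6

6


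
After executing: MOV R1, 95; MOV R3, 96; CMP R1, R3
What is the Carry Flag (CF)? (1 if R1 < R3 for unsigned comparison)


Register state trace:
  MOV R1, 95  → R1 = 95
  MOV R3, 96  → R3 = 96
  CMP R1, R3  → unsigned 95 - 96: borrow occurs
  95 < 96, so CF = 1
CF = 1

1


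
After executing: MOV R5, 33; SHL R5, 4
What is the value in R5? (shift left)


Register state trace:
  MOV R5, 33  → R5 = 33
  SHL R5, 4  → R5 = 33 << 4 = 33 * 2^4 = 528
Final: R5 = 528

528


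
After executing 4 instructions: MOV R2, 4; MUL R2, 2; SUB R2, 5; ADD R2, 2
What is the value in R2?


Register state trace:
  MOV R2, 4  → R2 = 4
  MUL R2, 2  → R2 = 4 * 2 = 8
  SUB R2, 5  → R2 = 8 - 5 = 3
  ADD R2, 2  → R2 = 3 + 2 = 5
Final: R2 = 5

5


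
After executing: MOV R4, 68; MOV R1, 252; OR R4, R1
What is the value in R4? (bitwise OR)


Register state trace:
  MOV R4, 68  → R4 = 68 (0b01000100)
  MOV R1, 252  → R1 = 252 (0b11111100)
  OR R4, R1   → R4 = 68 OR 252 = 252 (0b11111100)
Final: R4 = 252

252


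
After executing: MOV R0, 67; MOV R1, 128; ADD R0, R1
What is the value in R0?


Register state trace:
  MOV R0, 67  → R0 = 67
  MOV R1, 128  → R1 = 128
  ADD R0, R1  → R0 = 67 + 128 = 195
Final: R0 = 195

195


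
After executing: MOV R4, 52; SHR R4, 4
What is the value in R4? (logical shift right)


Register state trace:
  MOV R4, 52  → R4 = 52
  SHR R4, 4  → R4 = 52 >> 4 = 52 // 2^4 = 3
Final: R4 = 3

3


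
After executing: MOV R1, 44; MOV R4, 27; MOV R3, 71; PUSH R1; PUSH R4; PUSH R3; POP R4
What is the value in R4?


Stack trace (top is rightmost):
  MOV R1, 44  → R1 = 44
  MOV R4, 27  → R4 = 27
  MOV R3, 71  → R3 = 71
  PUSH R1  → stack: [44]
  PUSH R4  → stack: [44, 27]
  PUSH R3  → stack: [44, 27, 71]
  POP R4  → R4 = 71, stack: [44, 27]
Final: R4 = 71

71


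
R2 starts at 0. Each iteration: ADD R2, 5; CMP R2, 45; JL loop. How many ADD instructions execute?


Loop trace (R2 starts at 0, target 45, step 5):
  ADD #1: R2 = 0 + 5 = 5  → 5 < 45, loop
  ADD #2: R2 = 5 + 5 = 10  → 10 < 45, loop
  ADD #3: R2 = 10 + 5 = 15  → 15 < 45, loop
  ADD #4: R2 = 15 + 5 = 20  → 20 < 45, loop
  ADD #5: R2 = 20 + 5 = 25  → 25 < 45, loop
  ADD #6: R2 = 25 + 5 = 30  → 30 < 45, loop
  ADD #7: R2 = 30 + 5 = 35  → 35 < 45, loop
  ADD #8: R2 = 35 + 5 = 40  → 40 < 45, loop
  ADD #9: R2 = 40 + 5 = 45  → 45 >= 45, exit
Total ADD instructions: 9

9


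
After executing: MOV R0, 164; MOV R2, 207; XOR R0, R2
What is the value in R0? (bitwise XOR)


Register state trace:
  MOV R0, 164  → R0 = 164 (0b10100100)
  MOV R2, 207  → R2 = 207 (0b11001111)
  XOR R0, R2  → R0 = 164 XOR 207 = 107 (0b01101011)
Final: R0 = 107

107


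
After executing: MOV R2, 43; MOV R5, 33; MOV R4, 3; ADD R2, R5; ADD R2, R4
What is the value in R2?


Register state trace:
  MOV R2, 43  → R2 = 43
  MOV R5, 33  → R5 = 33
  MOV R4, 3  → R4 = 3
  ADD R2, R5  → R2 = 43 + 33 = 76
  ADD R2, R4  → R2 = 76 + 3 = 79
Final: R2 = 79

79


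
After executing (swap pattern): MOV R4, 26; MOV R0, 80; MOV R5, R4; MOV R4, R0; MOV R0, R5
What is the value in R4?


Register state trace (swap pattern):
  MOV R4, 26  → R4 = 26
  MOV R0, 80  → R0 = 80
  MOV R5, R4  → R5 = 26  (save R4)
  MOV R4, R0  → R4 = 80  (R4 gets R0's value)
  MOV R0, R5  → R0 = 26  (R0 gets saved value)
Final: R4 = 80

80


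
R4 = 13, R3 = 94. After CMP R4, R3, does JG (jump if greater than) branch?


Trace:
  R4 = 13, R3 = 94
  CMP R4, R3  → compares 13 vs 94
  JG checks: is 13 greater than 94?
  13 < 94, so condition is false
Branch taken: No

No


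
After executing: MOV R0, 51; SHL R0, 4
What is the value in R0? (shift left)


Register state trace:
  MOV R0, 51  → R0 = 51
  SHL R0, 4  → R0 = 51 << 4 = 51 * 2^4 = 816
Final: R0 = 816

816


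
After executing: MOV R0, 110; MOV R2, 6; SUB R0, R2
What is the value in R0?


Register state trace:
  MOV R0, 110  → R0 = 110
  MOV R2, 6  → R2 = 6
  SUB R0, R2  → R0 = 110 - 6 = 104
Final: R0 = 104

104


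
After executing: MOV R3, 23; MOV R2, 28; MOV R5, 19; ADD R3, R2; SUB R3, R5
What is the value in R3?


Register state trace:
  MOV R3, 23  → R3 = 23
  MOV R2, 28  → R2 = 28
  MOV R5, 19  → R5 = 19
  ADD R3, R2  → R3 = 23 + 28 = 51
  SUB R3, R5  → R3 = 51 - 19 = 32
Final: R3 = 32

32


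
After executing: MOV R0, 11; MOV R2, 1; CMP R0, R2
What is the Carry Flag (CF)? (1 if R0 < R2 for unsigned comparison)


Register state trace:
  MOV R0, 11  → R0 = 11
  MOV R2, 1  → R2 = 1
  CMP R0, R2  → unsigned 11 - 1: no borrow
  11 >= 1, so CF = 0
CF = 0

0


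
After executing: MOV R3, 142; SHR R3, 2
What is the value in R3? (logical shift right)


Register state trace:
  MOV R3, 142  → R3 = 142
  SHR R3, 2  → R3 = 142 >> 2 = 142 // 2^2 = 35
Final: R3 = 35

35


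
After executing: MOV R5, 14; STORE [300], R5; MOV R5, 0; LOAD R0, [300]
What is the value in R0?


Register and memory trace:
  MOV R5, 14  → R5 = 14
  STORE [300], R5  → mem[300] = 14
  MOV R5, 0  → R5 = 0
  LOAD R0, [300]  → R0 = mem[300] = 14
Final: R0 = 14

14


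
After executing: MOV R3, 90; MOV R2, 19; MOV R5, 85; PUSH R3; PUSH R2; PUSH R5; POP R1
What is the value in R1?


Stack trace (top is rightmost):
  MOV R3, 90  → R3 = 90
  MOV R2, 19  → R2 = 19
  MOV R5, 85  → R5 = 85
  PUSH R3  → stack: [90]
  PUSH R2  → stack: [90, 19]
  PUSH R5  → stack: [90, 19, 85]
  POP R1  → R1 = 85, stack: [90, 19]
Final: R1 = 85

85


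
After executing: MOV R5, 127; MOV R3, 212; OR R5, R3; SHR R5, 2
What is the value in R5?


Register state trace:
  MOV R5, 127  → R5 = 127 (0b01111111)
  MOV R3, 212  → R3 = 212 (0b11010100)
  OR R5, R3  → R5 = 127 OR 212 = 255 (0b11111111)
  SHR R5, 2  → R5 = 255 >> 2 = 63
Final: R5 = 63

63


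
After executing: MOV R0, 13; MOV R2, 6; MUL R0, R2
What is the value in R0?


Register state trace:
  MOV R0, 13  → R0 = 13
  MOV R2, 6  → R2 = 6
  MUL R0, R2  → R0 = 13 * 6 = 78
Final: R0 = 78

78


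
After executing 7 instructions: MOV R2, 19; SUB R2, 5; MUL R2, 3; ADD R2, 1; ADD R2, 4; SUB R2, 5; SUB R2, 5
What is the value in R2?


Register state trace:
  MOV R2, 19  → R2 = 19
  SUB R2, 5  → R2 = 19 - 5 = 14
  MUL R2, 3  → R2 = 14 * 3 = 42
  ADD R2, 1  → R2 = 42 + 1 = 43
  ADD R2, 4  → R2 = 43 + 4 = 47
  SUB R2, 5  → R2 = 47 - 5 = 42
  SUB R2, 5  → R2 = 42 - 5 = 37
Final: R2 = 37

37


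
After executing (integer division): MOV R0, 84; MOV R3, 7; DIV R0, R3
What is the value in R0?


Register state trace:
  MOV R0, 84  → R0 = 84
  MOV R3, 7  → R3 = 7
  DIV R0, R3  → R0 = 84 // 7 = 12
Final: R0 = 12

12


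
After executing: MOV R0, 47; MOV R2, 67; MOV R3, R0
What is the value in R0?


Register state trace:
  MOV R0, 47  → R0 = 47
  MOV R2, 67  → R2 = 67
  MOV R3, R0  → R3 = 47
Final: R0 = 47

47


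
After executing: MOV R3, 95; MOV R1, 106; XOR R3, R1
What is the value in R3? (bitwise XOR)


Register state trace:
  MOV R3, 95  → R3 = 95 (0b01011111)
  MOV R1, 106  → R1 = 106 (0b01101010)
  XOR R3, R1  → R3 = 95 XOR 106 = 53 (0b00110101)
Final: R3 = 53

53


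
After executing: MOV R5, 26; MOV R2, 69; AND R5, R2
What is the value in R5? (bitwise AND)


Register state trace:
  MOV R5, 26  → R5 = 26 (0b00011010)
  MOV R2, 69  → R2 = 69 (0b01000101)
  AND R5, R2  → R5 = 26 AND 69 = 0 (0b00000000)
Final: R5 = 0

0


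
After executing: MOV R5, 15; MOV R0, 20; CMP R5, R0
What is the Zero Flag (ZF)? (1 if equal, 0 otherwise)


Register state trace:
  MOV R5, 15  → R5 = 15
  MOV R0, 20  → R0 = 20
  CMP R5, R0  → computes 15 - 20 = -5
  Result is nonzero, so values are not equal
ZF = 0

0


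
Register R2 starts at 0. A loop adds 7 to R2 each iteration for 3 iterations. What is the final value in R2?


Starting value: R2 = 0
  Iter 1: R2 = 0 + 7 = 7
  Iter 2: R2 = 7 + 7 = 14
  Iter 3: R2 = 14 + 7 = 21
Final: R2 = 21

21


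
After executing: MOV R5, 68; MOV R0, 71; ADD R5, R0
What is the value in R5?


Register state trace:
  MOV R5, 68  → R5 = 68
  MOV R0, 71  → R0 = 71
  ADD R5, R0  → R5 = 68 + 71 = 139
Final: R5 = 139

139


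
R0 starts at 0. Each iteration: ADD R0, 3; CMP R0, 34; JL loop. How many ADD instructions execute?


Loop trace (R0 starts at 0, target 34, step 3):
  ADD #1: R0 = 0 + 3 = 3  → 3 < 34, loop
  ADD #2: R0 = 3 + 3 = 6  → 6 < 34, loop
  ADD #3: R0 = 6 + 3 = 9  → 9 < 34, loop
  ADD #4: R0 = 9 + 3 = 12  → 12 < 34, loop
  ADD #5: R0 = 12 + 3 = 15  → 15 < 34, loop
  ADD #6: R0 = 15 + 3 = 18  → 18 < 34, loop
  ADD #7: R0 = 18 + 3 = 21  → 21 < 34, loop
  ADD #8: R0 = 21 + 3 = 24  → 24 < 34, loop
  ADD #9: R0 = 24 + 3 = 27  → 27 < 34, loop
  ADD #10: R0 = 27 + 3 = 30  → 30 < 34, loop
  ADD #11: R0 = 30 + 3 = 33  → 33 < 34, loop
  ADD #12: R0 = 33 + 3 = 36  → 36 >= 34, exit
Total ADD instructions: 12

12


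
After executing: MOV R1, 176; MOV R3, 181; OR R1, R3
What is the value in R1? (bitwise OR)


Register state trace:
  MOV R1, 176  → R1 = 176 (0b10110000)
  MOV R3, 181  → R3 = 181 (0b10110101)
  OR R1, R3   → R1 = 176 OR 181 = 181 (0b10110101)
Final: R1 = 181

181


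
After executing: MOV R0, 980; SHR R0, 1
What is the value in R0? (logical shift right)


Register state trace:
  MOV R0, 980  → R0 = 980
  SHR R0, 1  → R0 = 980 >> 1 = 980 // 2^1 = 490
Final: R0 = 490

490


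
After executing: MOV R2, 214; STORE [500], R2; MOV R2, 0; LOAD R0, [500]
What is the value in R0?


Register and memory trace:
  MOV R2, 214  → R2 = 214
  STORE [500], R2  → mem[500] = 214
  MOV R2, 0  → R2 = 0
  LOAD R0, [500]  → R0 = mem[500] = 214
Final: R0 = 214

214


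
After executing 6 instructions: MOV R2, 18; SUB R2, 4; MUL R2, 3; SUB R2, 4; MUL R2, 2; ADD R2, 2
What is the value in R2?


Register state trace:
  MOV R2, 18  → R2 = 18
  SUB R2, 4  → R2 = 18 - 4 = 14
  MUL R2, 3  → R2 = 14 * 3 = 42
  SUB R2, 4  → R2 = 42 - 4 = 38
  MUL R2, 2  → R2 = 38 * 2 = 76
  ADD R2, 2  → R2 = 76 + 2 = 78
Final: R2 = 78

78


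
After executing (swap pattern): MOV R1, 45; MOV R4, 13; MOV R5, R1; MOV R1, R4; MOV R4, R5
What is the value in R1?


Register state trace (swap pattern):
  MOV R1, 45  → R1 = 45
  MOV R4, 13  → R4 = 13
  MOV R5, R1  → R5 = 45  (save R1)
  MOV R1, R4  → R1 = 13  (R1 gets R4's value)
  MOV R4, R5  → R4 = 45  (R4 gets saved value)
Final: R1 = 13

13


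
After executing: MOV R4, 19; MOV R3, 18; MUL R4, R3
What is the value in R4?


Register state trace:
  MOV R4, 19  → R4 = 19
  MOV R3, 18  → R3 = 18
  MUL R4, R3  → R4 = 19 * 18 = 342
Final: R4 = 342

342


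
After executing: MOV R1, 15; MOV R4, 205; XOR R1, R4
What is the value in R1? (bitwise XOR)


Register state trace:
  MOV R1, 15  → R1 = 15 (0b00001111)
  MOV R4, 205  → R4 = 205 (0b11001101)
  XOR R1, R4  → R1 = 15 XOR 205 = 194 (0b11000010)
Final: R1 = 194

194


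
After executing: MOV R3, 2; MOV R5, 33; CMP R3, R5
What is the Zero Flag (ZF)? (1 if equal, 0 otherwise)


Register state trace:
  MOV R3, 2  → R3 = 2
  MOV R5, 33  → R5 = 33
  CMP R3, R5  → computes 2 - 33 = -31
  Result is nonzero, so values are not equal
ZF = 0

0


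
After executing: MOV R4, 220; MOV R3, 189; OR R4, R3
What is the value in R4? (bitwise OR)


Register state trace:
  MOV R4, 220  → R4 = 220 (0b11011100)
  MOV R3, 189  → R3 = 189 (0b10111101)
  OR R4, R3   → R4 = 220 OR 189 = 253 (0b11111101)
Final: R4 = 253

253


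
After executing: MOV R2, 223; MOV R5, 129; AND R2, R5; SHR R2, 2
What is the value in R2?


Register state trace:
  MOV R2, 223  → R2 = 223 (0b11011111)
  MOV R5, 129  → R5 = 129 (0b10000001)
  AND R2, R5  → R2 = 223 AND 129 = 129 (0b10000001)
  SHR R2, 2  → R2 = 129 >> 2 = 32
Final: R2 = 32

32


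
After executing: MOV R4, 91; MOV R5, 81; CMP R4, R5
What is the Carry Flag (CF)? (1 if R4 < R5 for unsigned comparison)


Register state trace:
  MOV R4, 91  → R4 = 91
  MOV R5, 81  → R5 = 81
  CMP R4, R5  → unsigned 91 - 81: no borrow
  91 >= 81, so CF = 0
CF = 0

0


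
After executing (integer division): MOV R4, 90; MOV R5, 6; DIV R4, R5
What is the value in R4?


Register state trace:
  MOV R4, 90  → R4 = 90
  MOV R5, 6  → R5 = 6
  DIV R4, R5  → R4 = 90 // 6 = 15
Final: R4 = 15

15


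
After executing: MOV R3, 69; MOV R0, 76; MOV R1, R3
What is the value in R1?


Register state trace:
  MOV R3, 69  → R3 = 69
  MOV R0, 76  → R0 = 76
  MOV R1, R3  → R1 = 69
Final: R1 = 69

69


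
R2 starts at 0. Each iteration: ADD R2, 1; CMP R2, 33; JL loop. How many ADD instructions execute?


Loop trace (R2 starts at 0, target 33, step 1):
  ADD #1: R2 = 0 + 1 = 1  → 1 < 33, loop
  ADD #2: R2 = 1 + 1 = 2  → 2 < 33, loop
  ADD #3: R2 = 2 + 1 = 3  → 3 < 33, loop
  ADD #4: R2 = 3 + 1 = 4  → 4 < 33, loop
  ADD #5: R2 = 4 + 1 = 5  → 5 < 33, loop
  ADD #6: R2 = 5 + 1 = 6  → 6 < 33, loop
  ADD #7: R2 = 6 + 1 = 7  → 7 < 33, loop
  ADD #8: R2 = 7 + 1 = 8  → 8 < 33, loop
  ADD #9: R2 = 8 + 1 = 9  → 9 < 33, loop
  ADD #10: R2 = 9 + 1 = 10  → 10 < 33, loop
  ADD #11: R2 = 10 + 1 = 11  → 11 < 33, loop
  ADD #12: R2 = 11 + 1 = 12  → 12 < 33, loop
  ADD #13: R2 = 12 + 1 = 13  → 13 < 33, loop
  ADD #14: R2 = 13 + 1 = 14  → 14 < 33, loop
  ADD #15: R2 = 14 + 1 = 15  → 15 < 33, loop
  ADD #16: R2 = 15 + 1 = 16  → 16 < 33, loop
  ADD #17: R2 = 16 + 1 = 17  → 17 < 33, loop
  ADD #18: R2 = 17 + 1 = 18  → 18 < 33, loop
  ADD #19: R2 = 18 + 1 = 19  → 19 < 33, loop
  ADD #20: R2 = 19 + 1 = 20  → 20 < 33, loop
  ADD #21: R2 = 20 + 1 = 21  → 21 < 33, loop
  ADD #22: R2 = 21 + 1 = 22  → 22 < 33, loop
  ADD #23: R2 = 22 + 1 = 23  → 23 < 33, loop
  ADD #24: R2 = 23 + 1 = 24  → 24 < 33, loop
  ADD #25: R2 = 24 + 1 = 25  → 25 < 33, loop
  ADD #26: R2 = 25 + 1 = 26  → 26 < 33, loop
  ADD #27: R2 = 26 + 1 = 27  → 27 < 33, loop
  ADD #28: R2 = 27 + 1 = 28  → 28 < 33, loop
  ADD #29: R2 = 28 + 1 = 29  → 29 < 33, loop
  ADD #30: R2 = 29 + 1 = 30  → 30 < 33, loop
  ADD #31: R2 = 30 + 1 = 31  → 31 < 33, loop
  ADD #32: R2 = 31 + 1 = 32  → 32 < 33, loop
  ADD #33: R2 = 32 + 1 = 33  → 33 >= 33, exit
Total ADD instructions: 33

33


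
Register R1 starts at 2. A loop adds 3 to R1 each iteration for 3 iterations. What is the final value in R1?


Starting value: R1 = 2
  Iter 1: R1 = 2 + 3 = 5
  Iter 2: R1 = 5 + 3 = 8
  Iter 3: R1 = 8 + 3 = 11
Final: R1 = 11

11


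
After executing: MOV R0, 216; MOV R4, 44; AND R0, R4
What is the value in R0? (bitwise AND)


Register state trace:
  MOV R0, 216  → R0 = 216 (0b11011000)
  MOV R4, 44  → R4 = 44 (0b00101100)
  AND R0, R4  → R0 = 216 AND 44 = 8 (0b00001000)
Final: R0 = 8

8


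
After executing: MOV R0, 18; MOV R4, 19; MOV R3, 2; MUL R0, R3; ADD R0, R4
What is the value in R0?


Register state trace:
  MOV R0, 18  → R0 = 18
  MOV R4, 19  → R4 = 19
  MOV R3, 2  → R3 = 2
  MUL R0, R3  → R0 = 18 * 2 = 36
  ADD R0, R4  → R0 = 36 + 19 = 55
Final: R0 = 55

55


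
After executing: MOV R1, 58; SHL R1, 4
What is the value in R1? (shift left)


Register state trace:
  MOV R1, 58  → R1 = 58
  SHL R1, 4  → R1 = 58 << 4 = 58 * 2^4 = 928
Final: R1 = 928

928


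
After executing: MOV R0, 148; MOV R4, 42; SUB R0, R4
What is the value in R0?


Register state trace:
  MOV R0, 148  → R0 = 148
  MOV R4, 42  → R4 = 42
  SUB R0, R4  → R0 = 148 - 42 = 106
Final: R0 = 106

106


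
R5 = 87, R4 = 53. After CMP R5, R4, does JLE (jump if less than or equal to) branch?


Trace:
  R5 = 87, R4 = 53
  CMP R5, R4  → compares 87 vs 53
  JLE checks: is 87 less than or equal to 53?
  87 > 53, so condition is false
Branch taken: No

No


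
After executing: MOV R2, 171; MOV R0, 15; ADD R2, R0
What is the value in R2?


Register state trace:
  MOV R2, 171  → R2 = 171
  MOV R0, 15  → R0 = 15
  ADD R2, R0  → R2 = 171 + 15 = 186
Final: R2 = 186

186


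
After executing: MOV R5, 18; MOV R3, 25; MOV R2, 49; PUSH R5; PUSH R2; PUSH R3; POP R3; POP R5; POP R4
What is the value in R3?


Stack trace (top is rightmost):
  MOV R5, 18  → R5 = 18
  MOV R3, 25  → R3 = 25
  MOV R2, 49  → R2 = 49
  PUSH R5  → stack: [18]
  PUSH R2  → stack: [18, 49]
  PUSH R3  → stack: [18, 49, 25]
  POP R3  → R3 = 25, stack: [18, 49]
  POP R5  → R5 = 49, stack: [18]
  POP R4  → R4 = 18, stack: []
Final: R3 = 25

25


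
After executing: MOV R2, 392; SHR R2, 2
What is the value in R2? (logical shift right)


Register state trace:
  MOV R2, 392  → R2 = 392
  SHR R2, 2  → R2 = 392 >> 2 = 392 // 2^2 = 98
Final: R2 = 98

98


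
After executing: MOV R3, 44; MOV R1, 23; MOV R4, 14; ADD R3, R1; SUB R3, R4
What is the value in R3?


Register state trace:
  MOV R3, 44  → R3 = 44
  MOV R1, 23  → R1 = 23
  MOV R4, 14  → R4 = 14
  ADD R3, R1  → R3 = 44 + 23 = 67
  SUB R3, R4  → R3 = 67 - 14 = 53
Final: R3 = 53

53


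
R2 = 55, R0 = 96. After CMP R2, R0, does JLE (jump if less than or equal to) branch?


Trace:
  R2 = 55, R0 = 96
  CMP R2, R0  → compares 55 vs 96
  JLE checks: is 55 less than or equal to 96?
  55 < 96, so condition is true
Branch taken: Yes

Yes


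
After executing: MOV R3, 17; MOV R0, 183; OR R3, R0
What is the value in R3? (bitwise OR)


Register state trace:
  MOV R3, 17  → R3 = 17 (0b00010001)
  MOV R0, 183  → R0 = 183 (0b10110111)
  OR R3, R0   → R3 = 17 OR 183 = 183 (0b10110111)
Final: R3 = 183

183


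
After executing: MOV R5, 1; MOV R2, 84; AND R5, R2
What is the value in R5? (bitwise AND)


Register state trace:
  MOV R5, 1  → R5 = 1 (0b00000001)
  MOV R2, 84  → R2 = 84 (0b01010100)
  AND R5, R2  → R5 = 1 AND 84 = 0 (0b00000000)
Final: R5 = 0

0


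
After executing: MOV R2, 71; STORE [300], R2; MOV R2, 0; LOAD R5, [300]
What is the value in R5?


Register and memory trace:
  MOV R2, 71  → R2 = 71
  STORE [300], R2  → mem[300] = 71
  MOV R2, 0  → R2 = 0
  LOAD R5, [300]  → R5 = mem[300] = 71
Final: R5 = 71

71


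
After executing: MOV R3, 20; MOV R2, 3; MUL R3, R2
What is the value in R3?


Register state trace:
  MOV R3, 20  → R3 = 20
  MOV R2, 3  → R2 = 3
  MUL R3, R2  → R3 = 20 * 3 = 60
Final: R3 = 60

60


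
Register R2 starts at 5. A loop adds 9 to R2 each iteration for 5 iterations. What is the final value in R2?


Starting value: R2 = 5
  Iter 1: R2 = 5 + 9 = 14
  Iter 2: R2 = 14 + 9 = 23
  Iter 3: R2 = 23 + 9 = 32
  Iter 4: R2 = 32 + 9 = 41
  Iter 5: R2 = 41 + 9 = 50
Final: R2 = 50

50


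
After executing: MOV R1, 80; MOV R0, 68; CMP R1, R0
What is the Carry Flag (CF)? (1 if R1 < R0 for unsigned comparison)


Register state trace:
  MOV R1, 80  → R1 = 80
  MOV R0, 68  → R0 = 68
  CMP R1, R0  → unsigned 80 - 68: no borrow
  80 >= 68, so CF = 0
CF = 0

0


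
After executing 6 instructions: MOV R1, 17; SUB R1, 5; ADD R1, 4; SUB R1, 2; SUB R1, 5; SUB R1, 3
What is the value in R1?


Register state trace:
  MOV R1, 17  → R1 = 17
  SUB R1, 5  → R1 = 17 - 5 = 12
  ADD R1, 4  → R1 = 12 + 4 = 16
  SUB R1, 2  → R1 = 16 - 2 = 14
  SUB R1, 5  → R1 = 14 - 5 = 9
  SUB R1, 3  → R1 = 9 - 3 = 6
Final: R1 = 6

6


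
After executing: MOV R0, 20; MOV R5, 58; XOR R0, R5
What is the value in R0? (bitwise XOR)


Register state trace:
  MOV R0, 20  → R0 = 20 (0b00010100)
  MOV R5, 58  → R5 = 58 (0b00111010)
  XOR R0, R5  → R0 = 20 XOR 58 = 46 (0b00101110)
Final: R0 = 46

46


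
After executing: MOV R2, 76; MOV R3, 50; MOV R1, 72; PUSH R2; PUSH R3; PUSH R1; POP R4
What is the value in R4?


Stack trace (top is rightmost):
  MOV R2, 76  → R2 = 76
  MOV R3, 50  → R3 = 50
  MOV R1, 72  → R1 = 72
  PUSH R2  → stack: [76]
  PUSH R3  → stack: [76, 50]
  PUSH R1  → stack: [76, 50, 72]
  POP R4  → R4 = 72, stack: [76, 50]
Final: R4 = 72

72


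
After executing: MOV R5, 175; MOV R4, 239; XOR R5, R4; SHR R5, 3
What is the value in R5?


Register state trace:
  MOV R5, 175  → R5 = 175 (0b10101111)
  MOV R4, 239  → R4 = 239 (0b11101111)
  XOR R5, R4  → R5 = 175 XOR 239 = 64 (0b01000000)
  SHR R5, 3  → R5 = 64 >> 3 = 8
Final: R5 = 8

8


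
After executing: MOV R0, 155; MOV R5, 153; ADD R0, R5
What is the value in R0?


Register state trace:
  MOV R0, 155  → R0 = 155
  MOV R5, 153  → R5 = 153
  ADD R0, R5  → R0 = 155 + 153 = 308
Final: R0 = 308

308


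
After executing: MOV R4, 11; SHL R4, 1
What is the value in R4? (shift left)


Register state trace:
  MOV R4, 11  → R4 = 11
  SHL R4, 1  → R4 = 11 << 1 = 11 * 2^1 = 22
Final: R4 = 22

22


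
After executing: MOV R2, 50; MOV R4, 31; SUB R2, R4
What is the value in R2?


Register state trace:
  MOV R2, 50  → R2 = 50
  MOV R4, 31  → R4 = 31
  SUB R2, R4  → R2 = 50 - 31 = 19
Final: R2 = 19

19


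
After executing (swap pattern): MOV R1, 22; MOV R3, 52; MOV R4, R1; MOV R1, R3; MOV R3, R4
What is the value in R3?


Register state trace (swap pattern):
  MOV R1, 22  → R1 = 22
  MOV R3, 52  → R3 = 52
  MOV R4, R1  → R4 = 22  (save R1)
  MOV R1, R3  → R1 = 52  (R1 gets R3's value)
  MOV R3, R4  → R3 = 22  (R3 gets saved value)
Final: R3 = 22

22


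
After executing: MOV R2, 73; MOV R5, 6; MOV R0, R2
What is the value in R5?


Register state trace:
  MOV R2, 73  → R2 = 73
  MOV R5, 6  → R5 = 6
  MOV R0, R2  → R0 = 73
Final: R5 = 6

6


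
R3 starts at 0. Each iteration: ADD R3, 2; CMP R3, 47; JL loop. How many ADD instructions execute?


Loop trace (R3 starts at 0, target 47, step 2):
  ADD #1: R3 = 0 + 2 = 2  → 2 < 47, loop
  ADD #2: R3 = 2 + 2 = 4  → 4 < 47, loop
  ADD #3: R3 = 4 + 2 = 6  → 6 < 47, loop
  ADD #4: R3 = 6 + 2 = 8  → 8 < 47, loop
  ADD #5: R3 = 8 + 2 = 10  → 10 < 47, loop
  ADD #6: R3 = 10 + 2 = 12  → 12 < 47, loop
  ADD #7: R3 = 12 + 2 = 14  → 14 < 47, loop
  ADD #8: R3 = 14 + 2 = 16  → 16 < 47, loop
  ADD #9: R3 = 16 + 2 = 18  → 18 < 47, loop
  ADD #10: R3 = 18 + 2 = 20  → 20 < 47, loop
  ADD #11: R3 = 20 + 2 = 22  → 22 < 47, loop
  ADD #12: R3 = 22 + 2 = 24  → 24 < 47, loop
  ADD #13: R3 = 24 + 2 = 26  → 26 < 47, loop
  ADD #14: R3 = 26 + 2 = 28  → 28 < 47, loop
  ADD #15: R3 = 28 + 2 = 30  → 30 < 47, loop
  ADD #16: R3 = 30 + 2 = 32  → 32 < 47, loop
  ADD #17: R3 = 32 + 2 = 34  → 34 < 47, loop
  ADD #18: R3 = 34 + 2 = 36  → 36 < 47, loop
  ADD #19: R3 = 36 + 2 = 38  → 38 < 47, loop
  ADD #20: R3 = 38 + 2 = 40  → 40 < 47, loop
  ADD #21: R3 = 40 + 2 = 42  → 42 < 47, loop
  ADD #22: R3 = 42 + 2 = 44  → 44 < 47, loop
  ADD #23: R3 = 44 + 2 = 46  → 46 < 47, loop
  ADD #24: R3 = 46 + 2 = 48  → 48 >= 47, exit
Total ADD instructions: 24

24


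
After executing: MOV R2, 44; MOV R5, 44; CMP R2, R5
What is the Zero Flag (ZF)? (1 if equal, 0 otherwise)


Register state trace:
  MOV R2, 44  → R2 = 44
  MOV R5, 44  → R5 = 44
  CMP R2, R5  → computes 44 - 44 = 0
  Result is zero, so values are equal
ZF = 1

1


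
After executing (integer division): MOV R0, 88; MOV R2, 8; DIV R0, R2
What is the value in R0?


Register state trace:
  MOV R0, 88  → R0 = 88
  MOV R2, 8  → R2 = 8
  DIV R0, R2  → R0 = 88 // 8 = 11
Final: R0 = 11

11


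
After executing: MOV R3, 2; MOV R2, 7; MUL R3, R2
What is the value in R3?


Register state trace:
  MOV R3, 2  → R3 = 2
  MOV R2, 7  → R2 = 7
  MUL R3, R2  → R3 = 2 * 7 = 14
Final: R3 = 14

14


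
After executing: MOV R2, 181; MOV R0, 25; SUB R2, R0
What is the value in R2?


Register state trace:
  MOV R2, 181  → R2 = 181
  MOV R0, 25  → R0 = 25
  SUB R2, R0  → R2 = 181 - 25 = 156
Final: R2 = 156

156


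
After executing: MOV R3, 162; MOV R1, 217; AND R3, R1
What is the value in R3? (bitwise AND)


Register state trace:
  MOV R3, 162  → R3 = 162 (0b10100010)
  MOV R1, 217  → R1 = 217 (0b11011001)
  AND R3, R1  → R3 = 162 AND 217 = 128 (0b10000000)
Final: R3 = 128

128


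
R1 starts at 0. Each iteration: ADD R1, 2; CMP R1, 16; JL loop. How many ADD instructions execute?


Loop trace (R1 starts at 0, target 16, step 2):
  ADD #1: R1 = 0 + 2 = 2  → 2 < 16, loop
  ADD #2: R1 = 2 + 2 = 4  → 4 < 16, loop
  ADD #3: R1 = 4 + 2 = 6  → 6 < 16, loop
  ADD #4: R1 = 6 + 2 = 8  → 8 < 16, loop
  ADD #5: R1 = 8 + 2 = 10  → 10 < 16, loop
  ADD #6: R1 = 10 + 2 = 12  → 12 < 16, loop
  ADD #7: R1 = 12 + 2 = 14  → 14 < 16, loop
  ADD #8: R1 = 14 + 2 = 16  → 16 >= 16, exit
Total ADD instructions: 8

8


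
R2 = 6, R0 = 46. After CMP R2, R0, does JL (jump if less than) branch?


Trace:
  R2 = 6, R0 = 46
  CMP R2, R0  → compares 6 vs 46
  JL checks: is 6 less than 46?
  6 < 46, so condition is true
Branch taken: Yes

Yes


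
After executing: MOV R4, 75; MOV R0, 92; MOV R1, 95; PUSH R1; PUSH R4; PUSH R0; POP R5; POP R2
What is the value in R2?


Stack trace (top is rightmost):
  MOV R4, 75  → R4 = 75
  MOV R0, 92  → R0 = 92
  MOV R1, 95  → R1 = 95
  PUSH R1  → stack: [95]
  PUSH R4  → stack: [95, 75]
  PUSH R0  → stack: [95, 75, 92]
  POP R5  → R5 = 92, stack: [95, 75]
  POP R2  → R2 = 75, stack: [95]
Final: R2 = 75

75


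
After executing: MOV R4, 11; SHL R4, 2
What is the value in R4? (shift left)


Register state trace:
  MOV R4, 11  → R4 = 11
  SHL R4, 2  → R4 = 11 << 2 = 11 * 2^2 = 44
Final: R4 = 44

44


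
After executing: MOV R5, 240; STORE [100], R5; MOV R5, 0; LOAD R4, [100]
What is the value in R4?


Register and memory trace:
  MOV R5, 240  → R5 = 240
  STORE [100], R5  → mem[100] = 240
  MOV R5, 0  → R5 = 0
  LOAD R4, [100]  → R4 = mem[100] = 240
Final: R4 = 240

240


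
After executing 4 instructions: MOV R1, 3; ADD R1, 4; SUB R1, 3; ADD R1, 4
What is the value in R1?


Register state trace:
  MOV R1, 3  → R1 = 3
  ADD R1, 4  → R1 = 3 + 4 = 7
  SUB R1, 3  → R1 = 7 - 3 = 4
  ADD R1, 4  → R1 = 4 + 4 = 8
Final: R1 = 8

8


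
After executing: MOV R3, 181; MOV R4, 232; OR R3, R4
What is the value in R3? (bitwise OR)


Register state trace:
  MOV R3, 181  → R3 = 181 (0b10110101)
  MOV R4, 232  → R4 = 232 (0b11101000)
  OR R3, R4   → R3 = 181 OR 232 = 253 (0b11111101)
Final: R3 = 253

253


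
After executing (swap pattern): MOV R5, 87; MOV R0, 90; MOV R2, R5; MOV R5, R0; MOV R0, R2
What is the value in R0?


Register state trace (swap pattern):
  MOV R5, 87  → R5 = 87
  MOV R0, 90  → R0 = 90
  MOV R2, R5  → R2 = 87  (save R5)
  MOV R5, R0  → R5 = 90  (R5 gets R0's value)
  MOV R0, R2  → R0 = 87  (R0 gets saved value)
Final: R0 = 87

87


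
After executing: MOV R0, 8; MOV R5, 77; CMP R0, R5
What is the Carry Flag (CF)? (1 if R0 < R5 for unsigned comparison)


Register state trace:
  MOV R0, 8  → R0 = 8
  MOV R5, 77  → R5 = 77
  CMP R0, R5  → unsigned 8 - 77: borrow occurs
  8 < 77, so CF = 1
CF = 1

1


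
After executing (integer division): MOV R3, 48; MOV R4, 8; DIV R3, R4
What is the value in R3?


Register state trace:
  MOV R3, 48  → R3 = 48
  MOV R4, 8  → R4 = 8
  DIV R3, R4  → R3 = 48 // 8 = 6
Final: R3 = 6

6


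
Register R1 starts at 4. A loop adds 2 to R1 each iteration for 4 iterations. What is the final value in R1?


Starting value: R1 = 4
  Iter 1: R1 = 4 + 2 = 6
  Iter 2: R1 = 6 + 2 = 8
  Iter 3: R1 = 8 + 2 = 10
  Iter 4: R1 = 10 + 2 = 12
Final: R1 = 12

12


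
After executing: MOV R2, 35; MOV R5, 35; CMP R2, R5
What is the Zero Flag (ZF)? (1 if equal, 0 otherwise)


Register state trace:
  MOV R2, 35  → R2 = 35
  MOV R5, 35  → R5 = 35
  CMP R2, R5  → computes 35 - 35 = 0
  Result is zero, so values are equal
ZF = 1

1


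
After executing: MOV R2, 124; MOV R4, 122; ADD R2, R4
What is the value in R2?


Register state trace:
  MOV R2, 124  → R2 = 124
  MOV R4, 122  → R4 = 122
  ADD R2, R4  → R2 = 124 + 122 = 246
Final: R2 = 246

246


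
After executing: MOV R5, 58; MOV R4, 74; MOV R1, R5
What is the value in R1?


Register state trace:
  MOV R5, 58  → R5 = 58
  MOV R4, 74  → R4 = 74
  MOV R1, R5  → R1 = 58
Final: R1 = 58

58


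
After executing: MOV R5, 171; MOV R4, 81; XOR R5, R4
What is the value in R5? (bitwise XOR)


Register state trace:
  MOV R5, 171  → R5 = 171 (0b10101011)
  MOV R4, 81  → R4 = 81 (0b01010001)
  XOR R5, R4  → R5 = 171 XOR 81 = 250 (0b11111010)
Final: R5 = 250

250


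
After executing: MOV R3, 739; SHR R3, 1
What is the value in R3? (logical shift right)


Register state trace:
  MOV R3, 739  → R3 = 739
  SHR R3, 1  → R3 = 739 >> 1 = 739 // 2^1 = 369
Final: R3 = 369

369


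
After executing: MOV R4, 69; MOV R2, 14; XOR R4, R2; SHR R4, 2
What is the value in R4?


Register state trace:
  MOV R4, 69  → R4 = 69 (0b01000101)
  MOV R2, 14  → R2 = 14 (0b00001110)
  XOR R4, R2  → R4 = 69 XOR 14 = 75 (0b01001011)
  SHR R4, 2  → R4 = 75 >> 2 = 18
Final: R4 = 18

18


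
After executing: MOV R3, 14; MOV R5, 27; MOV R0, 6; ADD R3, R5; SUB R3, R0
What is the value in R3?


Register state trace:
  MOV R3, 14  → R3 = 14
  MOV R5, 27  → R5 = 27
  MOV R0, 6  → R0 = 6
  ADD R3, R5  → R3 = 14 + 27 = 41
  SUB R3, R0  → R3 = 41 - 6 = 35
Final: R3 = 35

35


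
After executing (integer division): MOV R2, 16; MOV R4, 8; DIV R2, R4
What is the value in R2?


Register state trace:
  MOV R2, 16  → R2 = 16
  MOV R4, 8  → R4 = 8
  DIV R2, R4  → R2 = 16 // 8 = 2
Final: R2 = 2

2


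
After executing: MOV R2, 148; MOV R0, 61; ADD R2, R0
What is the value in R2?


Register state trace:
  MOV R2, 148  → R2 = 148
  MOV R0, 61  → R0 = 61
  ADD R2, R0  → R2 = 148 + 61 = 209
Final: R2 = 209

209


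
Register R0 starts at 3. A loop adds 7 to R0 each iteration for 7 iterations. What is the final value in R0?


Starting value: R0 = 3
  Iter 1: R0 = 3 + 7 = 10
  Iter 2: R0 = 10 + 7 = 17
  Iter 3: R0 = 17 + 7 = 24
  Iter 4: R0 = 24 + 7 = 31
  Iter 5: R0 = 31 + 7 = 38
  Iter 6: R0 = 38 + 7 = 45
  Iter 7: R0 = 45 + 7 = 52
Final: R0 = 52

52


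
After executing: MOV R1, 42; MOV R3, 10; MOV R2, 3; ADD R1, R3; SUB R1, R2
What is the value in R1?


Register state trace:
  MOV R1, 42  → R1 = 42
  MOV R3, 10  → R3 = 10
  MOV R2, 3  → R2 = 3
  ADD R1, R3  → R1 = 42 + 10 = 52
  SUB R1, R2  → R1 = 52 - 3 = 49
Final: R1 = 49

49


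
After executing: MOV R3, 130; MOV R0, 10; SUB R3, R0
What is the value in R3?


Register state trace:
  MOV R3, 130  → R3 = 130
  MOV R0, 10  → R0 = 10
  SUB R3, R0  → R3 = 130 - 10 = 120
Final: R3 = 120

120


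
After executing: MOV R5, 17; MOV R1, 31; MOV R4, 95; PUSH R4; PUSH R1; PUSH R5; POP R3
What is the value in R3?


Stack trace (top is rightmost):
  MOV R5, 17  → R5 = 17
  MOV R1, 31  → R1 = 31
  MOV R4, 95  → R4 = 95
  PUSH R4  → stack: [95]
  PUSH R1  → stack: [95, 31]
  PUSH R5  → stack: [95, 31, 17]
  POP R3  → R3 = 17, stack: [95, 31]
Final: R3 = 17

17


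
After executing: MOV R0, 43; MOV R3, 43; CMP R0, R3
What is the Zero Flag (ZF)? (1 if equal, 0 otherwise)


Register state trace:
  MOV R0, 43  → R0 = 43
  MOV R3, 43  → R3 = 43
  CMP R0, R3  → computes 43 - 43 = 0
  Result is zero, so values are equal
ZF = 1

1


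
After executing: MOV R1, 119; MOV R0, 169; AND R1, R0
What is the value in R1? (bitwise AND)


Register state trace:
  MOV R1, 119  → R1 = 119 (0b01110111)
  MOV R0, 169  → R0 = 169 (0b10101001)
  AND R1, R0  → R1 = 119 AND 169 = 33 (0b00100001)
Final: R1 = 33

33


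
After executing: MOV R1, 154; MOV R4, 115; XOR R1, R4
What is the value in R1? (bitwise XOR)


Register state trace:
  MOV R1, 154  → R1 = 154 (0b10011010)
  MOV R4, 115  → R4 = 115 (0b01110011)
  XOR R1, R4  → R1 = 154 XOR 115 = 233 (0b11101001)
Final: R1 = 233

233


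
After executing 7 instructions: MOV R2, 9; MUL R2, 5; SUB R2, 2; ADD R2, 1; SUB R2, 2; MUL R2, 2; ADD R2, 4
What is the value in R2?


Register state trace:
  MOV R2, 9  → R2 = 9
  MUL R2, 5  → R2 = 9 * 5 = 45
  SUB R2, 2  → R2 = 45 - 2 = 43
  ADD R2, 1  → R2 = 43 + 1 = 44
  SUB R2, 2  → R2 = 44 - 2 = 42
  MUL R2, 2  → R2 = 42 * 2 = 84
  ADD R2, 4  → R2 = 84 + 4 = 88
Final: R2 = 88

88


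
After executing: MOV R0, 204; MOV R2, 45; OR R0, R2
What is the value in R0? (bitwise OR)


Register state trace:
  MOV R0, 204  → R0 = 204 (0b11001100)
  MOV R2, 45  → R2 = 45 (0b00101101)
  OR R0, R2   → R0 = 204 OR 45 = 237 (0b11101101)
Final: R0 = 237

237


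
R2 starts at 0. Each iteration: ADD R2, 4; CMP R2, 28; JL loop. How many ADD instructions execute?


Loop trace (R2 starts at 0, target 28, step 4):
  ADD #1: R2 = 0 + 4 = 4  → 4 < 28, loop
  ADD #2: R2 = 4 + 4 = 8  → 8 < 28, loop
  ADD #3: R2 = 8 + 4 = 12  → 12 < 28, loop
  ADD #4: R2 = 12 + 4 = 16  → 16 < 28, loop
  ADD #5: R2 = 16 + 4 = 20  → 20 < 28, loop
  ADD #6: R2 = 20 + 4 = 24  → 24 < 28, loop
  ADD #7: R2 = 24 + 4 = 28  → 28 >= 28, exit
Total ADD instructions: 7

7


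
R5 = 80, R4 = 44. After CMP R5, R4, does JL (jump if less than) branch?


Trace:
  R5 = 80, R4 = 44
  CMP R5, R4  → compares 80 vs 44
  JL checks: is 80 less than 44?
  80 > 44, so condition is false
Branch taken: No

No


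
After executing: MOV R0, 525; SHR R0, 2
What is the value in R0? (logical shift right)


Register state trace:
  MOV R0, 525  → R0 = 525
  SHR R0, 2  → R0 = 525 >> 2 = 525 // 2^2 = 131
Final: R0 = 131

131


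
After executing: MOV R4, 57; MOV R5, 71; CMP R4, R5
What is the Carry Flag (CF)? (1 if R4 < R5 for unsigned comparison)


Register state trace:
  MOV R4, 57  → R4 = 57
  MOV R5, 71  → R5 = 71
  CMP R4, R5  → unsigned 57 - 71: borrow occurs
  57 < 71, so CF = 1
CF = 1

1
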